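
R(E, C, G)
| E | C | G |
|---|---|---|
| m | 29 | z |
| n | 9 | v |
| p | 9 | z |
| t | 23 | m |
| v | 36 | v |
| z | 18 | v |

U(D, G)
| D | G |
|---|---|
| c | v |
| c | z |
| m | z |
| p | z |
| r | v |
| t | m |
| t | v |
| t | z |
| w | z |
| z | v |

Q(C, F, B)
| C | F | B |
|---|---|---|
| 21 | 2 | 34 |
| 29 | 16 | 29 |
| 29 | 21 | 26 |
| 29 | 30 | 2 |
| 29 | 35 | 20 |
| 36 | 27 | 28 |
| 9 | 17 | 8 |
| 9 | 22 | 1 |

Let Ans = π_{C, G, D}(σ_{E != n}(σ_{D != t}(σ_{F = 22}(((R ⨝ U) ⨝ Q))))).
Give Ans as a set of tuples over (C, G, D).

{(9, z, c), (9, z, m), (9, z, p), (9, z, w)}

R ⋈ U (natural join on G): {(m, 29, z, c), (m, 29, z, m), (m, 29, z, p), (m, 29, z, t), (m, 29, z, w), (n, 9, v, c), (n, 9, v, r), (n, 9, v, t), (n, 9, v, z), (p, 9, z, c), (p, 9, z, m), (p, 9, z, p), (p, 9, z, t), (p, 9, z, w), (t, 23, m, t), (v, 36, v, c), (v, 36, v, r), (v, 36, v, t), (v, 36, v, z), (z, 18, v, c), (z, 18, v, r), (z, 18, v, t), (z, 18, v, z)}
(R ⨝ U) ⋈ Q (natural join on C): {(m, 29, z, c, 16, 29), (m, 29, z, c, 21, 26), (m, 29, z, c, 30, 2), (m, 29, z, c, 35, 20), (m, 29, z, m, 16, 29), (m, 29, z, m, 21, 26), (m, 29, z, m, 30, 2), (m, 29, z, m, 35, 20), (m, 29, z, p, 16, 29), (m, 29, z, p, 21, 26), (m, 29, z, p, 30, 2), (m, 29, z, p, 35, 20), (m, 29, z, t, 16, 29), (m, 29, z, t, 21, 26), (m, 29, z, t, 30, 2), (m, 29, z, t, 35, 20), (m, 29, z, w, 16, 29), (m, 29, z, w, 21, 26), (m, 29, z, w, 30, 2), (m, 29, z, w, 35, 20), (n, 9, v, c, 17, 8), (n, 9, v, c, 22, 1), (n, 9, v, r, 17, 8), (n, 9, v, r, 22, 1), (n, 9, v, t, 17, 8), (n, 9, v, t, 22, 1), (n, 9, v, z, 17, 8), (n, 9, v, z, 22, 1), (p, 9, z, c, 17, 8), (p, 9, z, c, 22, 1), (p, 9, z, m, 17, 8), (p, 9, z, m, 22, 1), (p, 9, z, p, 17, 8), (p, 9, z, p, 22, 1), (p, 9, z, t, 17, 8), (p, 9, z, t, 22, 1), (p, 9, z, w, 17, 8), (p, 9, z, w, 22, 1), (v, 36, v, c, 27, 28), (v, 36, v, r, 27, 28), (v, 36, v, t, 27, 28), (v, 36, v, z, 27, 28)}
Filtering on F = 22 leaves {(n, 9, v, c, 22, 1), (n, 9, v, r, 22, 1), (n, 9, v, t, 22, 1), (n, 9, v, z, 22, 1), (p, 9, z, c, 22, 1), (p, 9, z, m, 22, 1), (p, 9, z, p, 22, 1), (p, 9, z, t, 22, 1), (p, 9, z, w, 22, 1)}.
Filtering on D != t leaves {(n, 9, v, c, 22, 1), (n, 9, v, r, 22, 1), (n, 9, v, z, 22, 1), (p, 9, z, c, 22, 1), (p, 9, z, m, 22, 1), (p, 9, z, p, 22, 1), (p, 9, z, w, 22, 1)}.
Filtering on E != n leaves {(p, 9, z, c, 22, 1), (p, 9, z, m, 22, 1), (p, 9, z, p, 22, 1), (p, 9, z, w, 22, 1)}.
Keep only column(s) C, G, D: {(9, z, c), (9, z, m), (9, z, p), (9, z, w)}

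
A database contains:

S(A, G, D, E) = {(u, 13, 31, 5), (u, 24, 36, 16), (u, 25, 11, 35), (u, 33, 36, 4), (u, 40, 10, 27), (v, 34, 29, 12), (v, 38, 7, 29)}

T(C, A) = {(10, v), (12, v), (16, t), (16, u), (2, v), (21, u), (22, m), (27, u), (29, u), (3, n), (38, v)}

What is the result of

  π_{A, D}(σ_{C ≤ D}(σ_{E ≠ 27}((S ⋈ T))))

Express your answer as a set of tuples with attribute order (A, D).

S ⋈ T (natural join on A): {(u, 13, 31, 5, 16), (u, 13, 31, 5, 21), (u, 13, 31, 5, 27), (u, 13, 31, 5, 29), (u, 24, 36, 16, 16), (u, 24, 36, 16, 21), (u, 24, 36, 16, 27), (u, 24, 36, 16, 29), (u, 25, 11, 35, 16), (u, 25, 11, 35, 21), (u, 25, 11, 35, 27), (u, 25, 11, 35, 29), (u, 33, 36, 4, 16), (u, 33, 36, 4, 21), (u, 33, 36, 4, 27), (u, 33, 36, 4, 29), (u, 40, 10, 27, 16), (u, 40, 10, 27, 21), (u, 40, 10, 27, 27), (u, 40, 10, 27, 29), (v, 34, 29, 12, 10), (v, 34, 29, 12, 12), (v, 34, 29, 12, 2), (v, 34, 29, 12, 38), (v, 38, 7, 29, 10), (v, 38, 7, 29, 12), (v, 38, 7, 29, 2), (v, 38, 7, 29, 38)}
Selection E ≠ 27: {(u, 13, 31, 5, 16), (u, 13, 31, 5, 21), (u, 13, 31, 5, 27), (u, 13, 31, 5, 29), (u, 24, 36, 16, 16), (u, 24, 36, 16, 21), (u, 24, 36, 16, 27), (u, 24, 36, 16, 29), (u, 25, 11, 35, 16), (u, 25, 11, 35, 21), (u, 25, 11, 35, 27), (u, 25, 11, 35, 29), (u, 33, 36, 4, 16), (u, 33, 36, 4, 21), (u, 33, 36, 4, 27), (u, 33, 36, 4, 29), (v, 34, 29, 12, 10), (v, 34, 29, 12, 12), (v, 34, 29, 12, 2), (v, 34, 29, 12, 38), (v, 38, 7, 29, 10), (v, 38, 7, 29, 12), (v, 38, 7, 29, 2), (v, 38, 7, 29, 38)}
Selection C ≤ D: {(u, 13, 31, 5, 16), (u, 13, 31, 5, 21), (u, 13, 31, 5, 27), (u, 13, 31, 5, 29), (u, 24, 36, 16, 16), (u, 24, 36, 16, 21), (u, 24, 36, 16, 27), (u, 24, 36, 16, 29), (u, 33, 36, 4, 16), (u, 33, 36, 4, 21), (u, 33, 36, 4, 27), (u, 33, 36, 4, 29), (v, 34, 29, 12, 10), (v, 34, 29, 12, 12), (v, 34, 29, 12, 2), (v, 38, 7, 29, 2)}
Keep only column(s) A, D (12 duplicate(s) eliminated): {(u, 31), (u, 36), (v, 29), (v, 7)}

{(u, 31), (u, 36), (v, 29), (v, 7)}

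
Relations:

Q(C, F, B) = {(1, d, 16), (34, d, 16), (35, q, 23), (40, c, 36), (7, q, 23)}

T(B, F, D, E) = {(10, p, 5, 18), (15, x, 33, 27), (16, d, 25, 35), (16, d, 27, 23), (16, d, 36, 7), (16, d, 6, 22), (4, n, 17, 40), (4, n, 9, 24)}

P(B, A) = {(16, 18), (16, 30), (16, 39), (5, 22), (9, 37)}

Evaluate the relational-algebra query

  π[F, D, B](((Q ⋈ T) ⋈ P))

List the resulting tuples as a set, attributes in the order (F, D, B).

Natural join on F, B: {(1, d, 16, 25, 35), (1, d, 16, 27, 23), (1, d, 16, 36, 7), (1, d, 16, 6, 22), (34, d, 16, 25, 35), (34, d, 16, 27, 23), (34, d, 16, 36, 7), (34, d, 16, 6, 22)}
Natural join on B: {(1, d, 16, 25, 35, 18), (1, d, 16, 25, 35, 30), (1, d, 16, 25, 35, 39), (1, d, 16, 27, 23, 18), (1, d, 16, 27, 23, 30), (1, d, 16, 27, 23, 39), (1, d, 16, 36, 7, 18), (1, d, 16, 36, 7, 30), (1, d, 16, 36, 7, 39), (1, d, 16, 6, 22, 18), (1, d, 16, 6, 22, 30), (1, d, 16, 6, 22, 39), (34, d, 16, 25, 35, 18), (34, d, 16, 25, 35, 30), (34, d, 16, 25, 35, 39), (34, d, 16, 27, 23, 18), (34, d, 16, 27, 23, 30), (34, d, 16, 27, 23, 39), (34, d, 16, 36, 7, 18), (34, d, 16, 36, 7, 30), (34, d, 16, 36, 7, 39), (34, d, 16, 6, 22, 18), (34, d, 16, 6, 22, 30), (34, d, 16, 6, 22, 39)}
π_{F, D, B} gives {(d, 25, 16), (d, 27, 16), (d, 36, 16), (d, 6, 16)} (20 duplicate(s) eliminated).

{(d, 25, 16), (d, 27, 16), (d, 36, 16), (d, 6, 16)}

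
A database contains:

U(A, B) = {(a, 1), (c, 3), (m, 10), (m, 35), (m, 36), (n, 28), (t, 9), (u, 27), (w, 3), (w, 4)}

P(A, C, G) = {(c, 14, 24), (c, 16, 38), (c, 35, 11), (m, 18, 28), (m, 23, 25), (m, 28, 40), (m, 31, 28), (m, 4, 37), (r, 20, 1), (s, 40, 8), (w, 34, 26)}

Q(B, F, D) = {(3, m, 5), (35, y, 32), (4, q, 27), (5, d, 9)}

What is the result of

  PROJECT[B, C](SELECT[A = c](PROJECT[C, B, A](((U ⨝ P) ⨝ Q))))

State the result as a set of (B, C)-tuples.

{(3, 14), (3, 16), (3, 35)}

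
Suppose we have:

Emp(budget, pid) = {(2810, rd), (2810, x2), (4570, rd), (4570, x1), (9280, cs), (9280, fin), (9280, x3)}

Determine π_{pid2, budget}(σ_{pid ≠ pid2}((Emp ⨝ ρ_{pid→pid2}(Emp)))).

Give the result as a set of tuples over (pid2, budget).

ρ[pid→pid2]: schema becomes (budget, pid2); tuples unchanged.
Joining Emp and ρ_{pid→pid2}(Emp) on budget yields {(2810, rd, rd), (2810, rd, x2), (2810, x2, rd), (2810, x2, x2), (4570, rd, rd), (4570, rd, x1), (4570, x1, rd), (4570, x1, x1), (9280, cs, cs), (9280, cs, fin), (9280, cs, x3), (9280, fin, cs), (9280, fin, fin), (9280, fin, x3), (9280, x3, cs), (9280, x3, fin), (9280, x3, x3)}.
Apply σ_{pid ≠ pid2}; surviving tuples: {(2810, rd, x2), (2810, x2, rd), (4570, rd, x1), (4570, x1, rd), (9280, cs, fin), (9280, cs, x3), (9280, fin, cs), (9280, fin, x3), (9280, x3, cs), (9280, x3, fin)}
Projecting to pid2, budget (3 duplicate(s) eliminated): {(cs, 9280), (fin, 9280), (rd, 2810), (rd, 4570), (x1, 4570), (x2, 2810), (x3, 9280)}

{(cs, 9280), (fin, 9280), (rd, 2810), (rd, 4570), (x1, 4570), (x2, 2810), (x3, 9280)}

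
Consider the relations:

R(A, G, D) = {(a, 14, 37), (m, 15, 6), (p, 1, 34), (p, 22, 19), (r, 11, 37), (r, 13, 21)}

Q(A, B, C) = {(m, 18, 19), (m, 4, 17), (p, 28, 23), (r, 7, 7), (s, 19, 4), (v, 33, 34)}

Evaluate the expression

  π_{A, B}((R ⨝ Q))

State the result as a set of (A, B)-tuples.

{(m, 18), (m, 4), (p, 28), (r, 7)}

Joining R and Q on A yields {(m, 15, 6, 18, 19), (m, 15, 6, 4, 17), (p, 1, 34, 28, 23), (p, 22, 19, 28, 23), (r, 11, 37, 7, 7), (r, 13, 21, 7, 7)}.
π[A, B]: project onto (A, B) (2 duplicate(s) eliminated) → {(m, 18), (m, 4), (p, 28), (r, 7)}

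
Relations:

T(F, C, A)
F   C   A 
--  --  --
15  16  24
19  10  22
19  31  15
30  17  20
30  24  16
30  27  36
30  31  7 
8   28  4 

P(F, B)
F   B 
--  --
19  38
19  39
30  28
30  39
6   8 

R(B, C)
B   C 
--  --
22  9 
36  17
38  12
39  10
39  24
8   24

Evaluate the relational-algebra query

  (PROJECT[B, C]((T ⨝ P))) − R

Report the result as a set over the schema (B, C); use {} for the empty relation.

{(28, 17), (28, 24), (28, 27), (28, 31), (38, 10), (38, 31), (39, 17), (39, 27), (39, 31)}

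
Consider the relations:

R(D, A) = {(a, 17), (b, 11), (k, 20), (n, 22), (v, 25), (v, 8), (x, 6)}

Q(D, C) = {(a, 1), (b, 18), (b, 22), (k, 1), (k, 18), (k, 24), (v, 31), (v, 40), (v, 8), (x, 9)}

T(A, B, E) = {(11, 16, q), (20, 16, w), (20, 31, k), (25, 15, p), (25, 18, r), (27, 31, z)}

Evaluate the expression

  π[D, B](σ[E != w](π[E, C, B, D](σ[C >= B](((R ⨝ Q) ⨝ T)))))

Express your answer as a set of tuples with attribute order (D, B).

R ⋈ Q (natural join on D): {(a, 17, 1), (b, 11, 18), (b, 11, 22), (k, 20, 1), (k, 20, 18), (k, 20, 24), (v, 25, 31), (v, 25, 40), (v, 25, 8), (v, 8, 31), (v, 8, 40), (v, 8, 8), (x, 6, 9)}
(R ⨝ Q) ⋈ T (natural join on A): {(b, 11, 18, 16, q), (b, 11, 22, 16, q), (k, 20, 1, 16, w), (k, 20, 1, 31, k), (k, 20, 18, 16, w), (k, 20, 18, 31, k), (k, 20, 24, 16, w), (k, 20, 24, 31, k), (v, 25, 31, 15, p), (v, 25, 31, 18, r), (v, 25, 40, 15, p), (v, 25, 40, 18, r), (v, 25, 8, 15, p), (v, 25, 8, 18, r)}
Filtering on C >= B leaves {(b, 11, 18, 16, q), (b, 11, 22, 16, q), (k, 20, 18, 16, w), (k, 20, 24, 16, w), (v, 25, 31, 15, p), (v, 25, 31, 18, r), (v, 25, 40, 15, p), (v, 25, 40, 18, r)}.
Keep only column(s) E, C, B, D: {(p, 31, 15, v), (p, 40, 15, v), (q, 18, 16, b), (q, 22, 16, b), (r, 31, 18, v), (r, 40, 18, v), (w, 18, 16, k), (w, 24, 16, k)}
Filtering on E != w leaves {(p, 31, 15, v), (p, 40, 15, v), (q, 18, 16, b), (q, 22, 16, b), (r, 31, 18, v), (r, 40, 18, v)}.
Keep only column(s) D, B (3 duplicate(s) eliminated): {(b, 16), (v, 15), (v, 18)}

{(b, 16), (v, 15), (v, 18)}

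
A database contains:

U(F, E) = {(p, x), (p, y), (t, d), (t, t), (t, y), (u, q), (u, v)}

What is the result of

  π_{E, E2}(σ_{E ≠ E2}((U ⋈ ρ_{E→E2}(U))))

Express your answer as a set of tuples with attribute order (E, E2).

{(d, t), (d, y), (q, v), (t, d), (t, y), (v, q), (x, y), (y, d), (y, t), (y, x)}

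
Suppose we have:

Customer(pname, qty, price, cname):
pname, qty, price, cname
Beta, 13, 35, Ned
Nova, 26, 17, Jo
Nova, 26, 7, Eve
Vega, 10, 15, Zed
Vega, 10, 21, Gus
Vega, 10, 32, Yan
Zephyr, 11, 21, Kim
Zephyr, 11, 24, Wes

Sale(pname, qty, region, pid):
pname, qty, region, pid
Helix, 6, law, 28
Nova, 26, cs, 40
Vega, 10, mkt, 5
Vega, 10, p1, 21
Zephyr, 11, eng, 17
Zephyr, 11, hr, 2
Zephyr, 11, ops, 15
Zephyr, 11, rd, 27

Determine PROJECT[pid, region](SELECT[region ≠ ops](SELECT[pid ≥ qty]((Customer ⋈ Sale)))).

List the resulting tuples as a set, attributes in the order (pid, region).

{(17, eng), (21, p1), (27, rd), (40, cs)}

Natural join on pname, qty: {(Nova, 26, 17, Jo, cs, 40), (Nova, 26, 7, Eve, cs, 40), (Vega, 10, 15, Zed, mkt, 5), (Vega, 10, 15, Zed, p1, 21), (Vega, 10, 21, Gus, mkt, 5), (Vega, 10, 21, Gus, p1, 21), (Vega, 10, 32, Yan, mkt, 5), (Vega, 10, 32, Yan, p1, 21), (Zephyr, 11, 21, Kim, eng, 17), (Zephyr, 11, 21, Kim, hr, 2), (Zephyr, 11, 21, Kim, ops, 15), (Zephyr, 11, 21, Kim, rd, 27), (Zephyr, 11, 24, Wes, eng, 17), (Zephyr, 11, 24, Wes, hr, 2), (Zephyr, 11, 24, Wes, ops, 15), (Zephyr, 11, 24, Wes, rd, 27)}
σ[pid ≥ qty]: keep tuples satisfying pid ≥ qty → {(Nova, 26, 17, Jo, cs, 40), (Nova, 26, 7, Eve, cs, 40), (Vega, 10, 15, Zed, p1, 21), (Vega, 10, 21, Gus, p1, 21), (Vega, 10, 32, Yan, p1, 21), (Zephyr, 11, 21, Kim, eng, 17), (Zephyr, 11, 21, Kim, ops, 15), (Zephyr, 11, 21, Kim, rd, 27), (Zephyr, 11, 24, Wes, eng, 17), (Zephyr, 11, 24, Wes, ops, 15), (Zephyr, 11, 24, Wes, rd, 27)}
σ[region ≠ ops]: keep tuples satisfying region ≠ ops → {(Nova, 26, 17, Jo, cs, 40), (Nova, 26, 7, Eve, cs, 40), (Vega, 10, 15, Zed, p1, 21), (Vega, 10, 21, Gus, p1, 21), (Vega, 10, 32, Yan, p1, 21), (Zephyr, 11, 21, Kim, eng, 17), (Zephyr, 11, 21, Kim, rd, 27), (Zephyr, 11, 24, Wes, eng, 17), (Zephyr, 11, 24, Wes, rd, 27)}
Projecting to pid, region (5 duplicate(s) eliminated): {(17, eng), (21, p1), (27, rd), (40, cs)}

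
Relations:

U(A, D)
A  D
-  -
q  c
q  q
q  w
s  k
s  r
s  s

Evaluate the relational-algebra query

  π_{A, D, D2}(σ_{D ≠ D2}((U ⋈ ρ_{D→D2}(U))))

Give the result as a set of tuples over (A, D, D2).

{(q, c, q), (q, c, w), (q, q, c), (q, q, w), (q, w, c), (q, w, q), (s, k, r), (s, k, s), (s, r, k), (s, r, s), (s, s, k), (s, s, r)}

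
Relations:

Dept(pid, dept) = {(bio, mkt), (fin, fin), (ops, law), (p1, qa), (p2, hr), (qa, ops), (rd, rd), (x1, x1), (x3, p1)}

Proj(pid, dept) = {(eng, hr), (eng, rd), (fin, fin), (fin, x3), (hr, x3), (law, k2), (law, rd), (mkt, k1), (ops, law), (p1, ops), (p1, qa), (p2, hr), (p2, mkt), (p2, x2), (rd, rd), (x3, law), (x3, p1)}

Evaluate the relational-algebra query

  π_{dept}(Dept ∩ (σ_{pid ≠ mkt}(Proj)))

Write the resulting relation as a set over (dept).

Apply σ_{pid ≠ mkt}; surviving tuples: {(eng, hr), (eng, rd), (fin, fin), (fin, x3), (hr, x3), (law, k2), (law, rd), (ops, law), (p1, ops), (p1, qa), (p2, hr), (p2, mkt), (p2, x2), (rd, rd), (x3, law), (x3, p1)}
Set intersection of the two operands is {(fin, fin), (ops, law), (p1, qa), (p2, hr), (rd, rd), (x3, p1)}.
Keep only column(s) dept: {fin, hr, law, p1, qa, rd}

{fin, hr, law, p1, qa, rd}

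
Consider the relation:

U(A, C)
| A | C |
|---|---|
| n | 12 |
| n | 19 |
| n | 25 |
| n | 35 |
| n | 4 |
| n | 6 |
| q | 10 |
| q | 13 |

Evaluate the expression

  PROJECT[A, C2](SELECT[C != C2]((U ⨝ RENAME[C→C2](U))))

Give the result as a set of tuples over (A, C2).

ρ[C→C2]: schema becomes (A, C2); tuples unchanged.
Joining U and RENAME[C→C2](U) on A yields {(n, 12, 12), (n, 12, 19), (n, 12, 25), (n, 12, 35), (n, 12, 4), (n, 12, 6), (n, 19, 12), (n, 19, 19), (n, 19, 25), (n, 19, 35), (n, 19, 4), (n, 19, 6), (n, 25, 12), (n, 25, 19), (n, 25, 25), (n, 25, 35), (n, 25, 4), (n, 25, 6), (n, 35, 12), (n, 35, 19), (n, 35, 25), (n, 35, 35), (n, 35, 4), (n, 35, 6), (n, 4, 12), (n, 4, 19), (n, 4, 25), (n, 4, 35), (n, 4, 4), (n, 4, 6), (n, 6, 12), (n, 6, 19), (n, 6, 25), (n, 6, 35), (n, 6, 4), (n, 6, 6), (q, 10, 10), (q, 10, 13), (q, 13, 10), (q, 13, 13)}.
Selection C != C2: {(n, 12, 19), (n, 12, 25), (n, 12, 35), (n, 12, 4), (n, 12, 6), (n, 19, 12), (n, 19, 25), (n, 19, 35), (n, 19, 4), (n, 19, 6), (n, 25, 12), (n, 25, 19), (n, 25, 35), (n, 25, 4), (n, 25, 6), (n, 35, 12), (n, 35, 19), (n, 35, 25), (n, 35, 4), (n, 35, 6), (n, 4, 12), (n, 4, 19), (n, 4, 25), (n, 4, 35), (n, 4, 6), (n, 6, 12), (n, 6, 19), (n, 6, 25), (n, 6, 35), (n, 6, 4), (q, 10, 13), (q, 13, 10)}
Projecting to A, C2 (24 duplicate(s) eliminated): {(n, 12), (n, 19), (n, 25), (n, 35), (n, 4), (n, 6), (q, 10), (q, 13)}

{(n, 12), (n, 19), (n, 25), (n, 35), (n, 4), (n, 6), (q, 10), (q, 13)}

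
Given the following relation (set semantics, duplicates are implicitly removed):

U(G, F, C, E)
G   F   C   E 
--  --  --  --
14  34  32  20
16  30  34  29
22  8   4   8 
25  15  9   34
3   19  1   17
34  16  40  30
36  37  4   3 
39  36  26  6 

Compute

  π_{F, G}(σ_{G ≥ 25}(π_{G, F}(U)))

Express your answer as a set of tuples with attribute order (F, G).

Keep only column(s) G, F: {(14, 34), (16, 30), (22, 8), (25, 15), (3, 19), (34, 16), (36, 37), (39, 36)}
Filtering on G ≥ 25 leaves {(25, 15), (34, 16), (36, 37), (39, 36)}.
Keep only column(s) F, G: {(15, 25), (16, 34), (36, 39), (37, 36)}

{(15, 25), (16, 34), (36, 39), (37, 36)}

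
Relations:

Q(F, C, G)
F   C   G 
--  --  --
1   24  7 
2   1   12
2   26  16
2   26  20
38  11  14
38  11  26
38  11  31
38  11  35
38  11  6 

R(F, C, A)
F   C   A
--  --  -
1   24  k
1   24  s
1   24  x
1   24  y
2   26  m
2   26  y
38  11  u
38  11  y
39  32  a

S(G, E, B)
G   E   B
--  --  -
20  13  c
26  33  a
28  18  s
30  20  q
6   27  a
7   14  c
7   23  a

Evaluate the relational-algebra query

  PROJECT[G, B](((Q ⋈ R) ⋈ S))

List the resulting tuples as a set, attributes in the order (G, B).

Q ⋈ R (natural join on F, C): {(1, 24, 7, k), (1, 24, 7, s), (1, 24, 7, x), (1, 24, 7, y), (2, 26, 16, m), (2, 26, 16, y), (2, 26, 20, m), (2, 26, 20, y), (38, 11, 14, u), (38, 11, 14, y), (38, 11, 26, u), (38, 11, 26, y), (38, 11, 31, u), (38, 11, 31, y), (38, 11, 35, u), (38, 11, 35, y), (38, 11, 6, u), (38, 11, 6, y)}
(Q ⋈ R) ⋈ S (natural join on G): {(1, 24, 7, k, 14, c), (1, 24, 7, k, 23, a), (1, 24, 7, s, 14, c), (1, 24, 7, s, 23, a), (1, 24, 7, x, 14, c), (1, 24, 7, x, 23, a), (1, 24, 7, y, 14, c), (1, 24, 7, y, 23, a), (2, 26, 20, m, 13, c), (2, 26, 20, y, 13, c), (38, 11, 26, u, 33, a), (38, 11, 26, y, 33, a), (38, 11, 6, u, 27, a), (38, 11, 6, y, 27, a)}
Keep only column(s) G, B (9 duplicate(s) eliminated): {(20, c), (26, a), (6, a), (7, a), (7, c)}

{(20, c), (26, a), (6, a), (7, a), (7, c)}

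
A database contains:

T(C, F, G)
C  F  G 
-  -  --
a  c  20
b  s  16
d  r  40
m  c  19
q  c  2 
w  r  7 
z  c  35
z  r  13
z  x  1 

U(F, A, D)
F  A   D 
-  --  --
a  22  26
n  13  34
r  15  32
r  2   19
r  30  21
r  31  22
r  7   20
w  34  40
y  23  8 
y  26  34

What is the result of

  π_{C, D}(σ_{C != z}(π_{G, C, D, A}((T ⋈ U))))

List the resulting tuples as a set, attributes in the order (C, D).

Joining T and U on F yields {(d, r, 40, 15, 32), (d, r, 40, 2, 19), (d, r, 40, 30, 21), (d, r, 40, 31, 22), (d, r, 40, 7, 20), (w, r, 7, 15, 32), (w, r, 7, 2, 19), (w, r, 7, 30, 21), (w, r, 7, 31, 22), (w, r, 7, 7, 20), (z, r, 13, 15, 32), (z, r, 13, 2, 19), (z, r, 13, 30, 21), (z, r, 13, 31, 22), (z, r, 13, 7, 20)}.
π_{G, C, D, A} gives {(13, z, 19, 2), (13, z, 20, 7), (13, z, 21, 30), (13, z, 22, 31), (13, z, 32, 15), (40, d, 19, 2), (40, d, 20, 7), (40, d, 21, 30), (40, d, 22, 31), (40, d, 32, 15), (7, w, 19, 2), (7, w, 20, 7), (7, w, 21, 30), (7, w, 22, 31), (7, w, 32, 15)}.
Filtering on C != z leaves {(40, d, 19, 2), (40, d, 20, 7), (40, d, 21, 30), (40, d, 22, 31), (40, d, 32, 15), (7, w, 19, 2), (7, w, 20, 7), (7, w, 21, 30), (7, w, 22, 31), (7, w, 32, 15)}.
π_{C, D} gives {(d, 19), (d, 20), (d, 21), (d, 22), (d, 32), (w, 19), (w, 20), (w, 21), (w, 22), (w, 32)}.

{(d, 19), (d, 20), (d, 21), (d, 22), (d, 32), (w, 19), (w, 20), (w, 21), (w, 22), (w, 32)}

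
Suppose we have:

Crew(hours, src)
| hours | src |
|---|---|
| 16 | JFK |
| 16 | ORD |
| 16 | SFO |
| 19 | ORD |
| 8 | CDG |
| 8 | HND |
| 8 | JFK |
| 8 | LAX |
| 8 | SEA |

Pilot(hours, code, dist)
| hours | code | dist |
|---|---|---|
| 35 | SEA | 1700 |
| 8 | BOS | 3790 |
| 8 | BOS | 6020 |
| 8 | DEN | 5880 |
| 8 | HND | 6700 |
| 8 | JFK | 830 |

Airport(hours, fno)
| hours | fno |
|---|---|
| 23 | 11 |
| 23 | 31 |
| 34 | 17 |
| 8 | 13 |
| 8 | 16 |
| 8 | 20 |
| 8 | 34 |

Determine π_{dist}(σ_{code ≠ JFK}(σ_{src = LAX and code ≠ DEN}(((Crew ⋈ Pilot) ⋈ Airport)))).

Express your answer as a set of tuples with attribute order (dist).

Crew ⋈ Pilot (natural join on hours): {(8, CDG, BOS, 3790), (8, CDG, BOS, 6020), (8, CDG, DEN, 5880), (8, CDG, HND, 6700), (8, CDG, JFK, 830), (8, HND, BOS, 3790), (8, HND, BOS, 6020), (8, HND, DEN, 5880), (8, HND, HND, 6700), (8, HND, JFK, 830), (8, JFK, BOS, 3790), (8, JFK, BOS, 6020), (8, JFK, DEN, 5880), (8, JFK, HND, 6700), (8, JFK, JFK, 830), (8, LAX, BOS, 3790), (8, LAX, BOS, 6020), (8, LAX, DEN, 5880), (8, LAX, HND, 6700), (8, LAX, JFK, 830), (8, SEA, BOS, 3790), (8, SEA, BOS, 6020), (8, SEA, DEN, 5880), (8, SEA, HND, 6700), (8, SEA, JFK, 830)}
(Crew ⋈ Pilot) ⋈ Airport (natural join on hours): {(8, CDG, BOS, 3790, 13), (8, CDG, BOS, 3790, 16), (8, CDG, BOS, 3790, 20), (8, CDG, BOS, 3790, 34), (8, CDG, BOS, 6020, 13), (8, CDG, BOS, 6020, 16), (8, CDG, BOS, 6020, 20), (8, CDG, BOS, 6020, 34), (8, CDG, DEN, 5880, 13), (8, CDG, DEN, 5880, 16), (8, CDG, DEN, 5880, 20), (8, CDG, DEN, 5880, 34), (8, CDG, HND, 6700, 13), (8, CDG, HND, 6700, 16), (8, CDG, HND, 6700, 20), (8, CDG, HND, 6700, 34), (8, CDG, JFK, 830, 13), (8, CDG, JFK, 830, 16), (8, CDG, JFK, 830, 20), (8, CDG, JFK, 830, 34), (8, HND, BOS, 3790, 13), (8, HND, BOS, 3790, 16), (8, HND, BOS, 3790, 20), (8, HND, BOS, 3790, 34), (8, HND, BOS, 6020, 13), (8, HND, BOS, 6020, 16), (8, HND, BOS, 6020, 20), (8, HND, BOS, 6020, 34), (8, HND, DEN, 5880, 13), (8, HND, DEN, 5880, 16), (8, HND, DEN, 5880, 20), (8, HND, DEN, 5880, 34), (8, HND, HND, 6700, 13), (8, HND, HND, 6700, 16), (8, HND, HND, 6700, 20), (8, HND, HND, 6700, 34), (8, HND, JFK, 830, 13), (8, HND, JFK, 830, 16), (8, HND, JFK, 830, 20), (8, HND, JFK, 830, 34), (8, JFK, BOS, 3790, 13), (8, JFK, BOS, 3790, 16), (8, JFK, BOS, 3790, 20), (8, JFK, BOS, 3790, 34), (8, JFK, BOS, 6020, 13), (8, JFK, BOS, 6020, 16), (8, JFK, BOS, 6020, 20), (8, JFK, BOS, 6020, 34), (8, JFK, DEN, 5880, 13), (8, JFK, DEN, 5880, 16), (8, JFK, DEN, 5880, 20), (8, JFK, DEN, 5880, 34), (8, JFK, HND, 6700, 13), (8, JFK, HND, 6700, 16), (8, JFK, HND, 6700, 20), (8, JFK, HND, 6700, 34), (8, JFK, JFK, 830, 13), (8, JFK, JFK, 830, 16), (8, JFK, JFK, 830, 20), (8, JFK, JFK, 830, 34), (8, LAX, BOS, 3790, 13), (8, LAX, BOS, 3790, 16), (8, LAX, BOS, 3790, 20), (8, LAX, BOS, 3790, 34), (8, LAX, BOS, 6020, 13), (8, LAX, BOS, 6020, 16), (8, LAX, BOS, 6020, 20), (8, LAX, BOS, 6020, 34), (8, LAX, DEN, 5880, 13), (8, LAX, DEN, 5880, 16), (8, LAX, DEN, 5880, 20), (8, LAX, DEN, 5880, 34), (8, LAX, HND, 6700, 13), (8, LAX, HND, 6700, 16), (8, LAX, HND, 6700, 20), (8, LAX, HND, 6700, 34), (8, LAX, JFK, 830, 13), (8, LAX, JFK, 830, 16), (8, LAX, JFK, 830, 20), (8, LAX, JFK, 830, 34), (8, SEA, BOS, 3790, 13), (8, SEA, BOS, 3790, 16), (8, SEA, BOS, 3790, 20), (8, SEA, BOS, 3790, 34), (8, SEA, BOS, 6020, 13), (8, SEA, BOS, 6020, 16), (8, SEA, BOS, 6020, 20), (8, SEA, BOS, 6020, 34), (8, SEA, DEN, 5880, 13), (8, SEA, DEN, 5880, 16), (8, SEA, DEN, 5880, 20), (8, SEA, DEN, 5880, 34), (8, SEA, HND, 6700, 13), (8, SEA, HND, 6700, 16), (8, SEA, HND, 6700, 20), (8, SEA, HND, 6700, 34), (8, SEA, JFK, 830, 13), (8, SEA, JFK, 830, 16), (8, SEA, JFK, 830, 20), (8, SEA, JFK, 830, 34)}
Selection src = LAX and code ≠ DEN: {(8, LAX, BOS, 3790, 13), (8, LAX, BOS, 3790, 16), (8, LAX, BOS, 3790, 20), (8, LAX, BOS, 3790, 34), (8, LAX, BOS, 6020, 13), (8, LAX, BOS, 6020, 16), (8, LAX, BOS, 6020, 20), (8, LAX, BOS, 6020, 34), (8, LAX, HND, 6700, 13), (8, LAX, HND, 6700, 16), (8, LAX, HND, 6700, 20), (8, LAX, HND, 6700, 34), (8, LAX, JFK, 830, 13), (8, LAX, JFK, 830, 16), (8, LAX, JFK, 830, 20), (8, LAX, JFK, 830, 34)}
Selection code ≠ JFK: {(8, LAX, BOS, 3790, 13), (8, LAX, BOS, 3790, 16), (8, LAX, BOS, 3790, 20), (8, LAX, BOS, 3790, 34), (8, LAX, BOS, 6020, 13), (8, LAX, BOS, 6020, 16), (8, LAX, BOS, 6020, 20), (8, LAX, BOS, 6020, 34), (8, LAX, HND, 6700, 13), (8, LAX, HND, 6700, 16), (8, LAX, HND, 6700, 20), (8, LAX, HND, 6700, 34)}
π_{dist} gives {3790, 6020, 6700} (9 duplicate(s) eliminated).

{3790, 6020, 6700}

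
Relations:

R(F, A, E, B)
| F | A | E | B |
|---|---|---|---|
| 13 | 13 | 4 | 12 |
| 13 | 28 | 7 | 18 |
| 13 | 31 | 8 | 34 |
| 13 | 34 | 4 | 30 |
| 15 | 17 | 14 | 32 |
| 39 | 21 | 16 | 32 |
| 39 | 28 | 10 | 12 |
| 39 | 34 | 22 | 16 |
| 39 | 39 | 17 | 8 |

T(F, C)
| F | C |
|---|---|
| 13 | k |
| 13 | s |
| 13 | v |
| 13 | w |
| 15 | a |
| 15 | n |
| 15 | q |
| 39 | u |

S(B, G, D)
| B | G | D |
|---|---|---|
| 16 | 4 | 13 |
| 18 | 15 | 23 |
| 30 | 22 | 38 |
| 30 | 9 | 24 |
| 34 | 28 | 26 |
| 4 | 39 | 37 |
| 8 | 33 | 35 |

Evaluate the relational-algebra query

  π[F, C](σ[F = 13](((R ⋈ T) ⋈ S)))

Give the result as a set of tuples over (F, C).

{(13, k), (13, s), (13, v), (13, w)}

Natural join on F: {(13, 13, 4, 12, k), (13, 13, 4, 12, s), (13, 13, 4, 12, v), (13, 13, 4, 12, w), (13, 28, 7, 18, k), (13, 28, 7, 18, s), (13, 28, 7, 18, v), (13, 28, 7, 18, w), (13, 31, 8, 34, k), (13, 31, 8, 34, s), (13, 31, 8, 34, v), (13, 31, 8, 34, w), (13, 34, 4, 30, k), (13, 34, 4, 30, s), (13, 34, 4, 30, v), (13, 34, 4, 30, w), (15, 17, 14, 32, a), (15, 17, 14, 32, n), (15, 17, 14, 32, q), (39, 21, 16, 32, u), (39, 28, 10, 12, u), (39, 34, 22, 16, u), (39, 39, 17, 8, u)}
Natural join on B: {(13, 28, 7, 18, k, 15, 23), (13, 28, 7, 18, s, 15, 23), (13, 28, 7, 18, v, 15, 23), (13, 28, 7, 18, w, 15, 23), (13, 31, 8, 34, k, 28, 26), (13, 31, 8, 34, s, 28, 26), (13, 31, 8, 34, v, 28, 26), (13, 31, 8, 34, w, 28, 26), (13, 34, 4, 30, k, 22, 38), (13, 34, 4, 30, k, 9, 24), (13, 34, 4, 30, s, 22, 38), (13, 34, 4, 30, s, 9, 24), (13, 34, 4, 30, v, 22, 38), (13, 34, 4, 30, v, 9, 24), (13, 34, 4, 30, w, 22, 38), (13, 34, 4, 30, w, 9, 24), (39, 34, 22, 16, u, 4, 13), (39, 39, 17, 8, u, 33, 35)}
Selection F = 13: {(13, 28, 7, 18, k, 15, 23), (13, 28, 7, 18, s, 15, 23), (13, 28, 7, 18, v, 15, 23), (13, 28, 7, 18, w, 15, 23), (13, 31, 8, 34, k, 28, 26), (13, 31, 8, 34, s, 28, 26), (13, 31, 8, 34, v, 28, 26), (13, 31, 8, 34, w, 28, 26), (13, 34, 4, 30, k, 22, 38), (13, 34, 4, 30, k, 9, 24), (13, 34, 4, 30, s, 22, 38), (13, 34, 4, 30, s, 9, 24), (13, 34, 4, 30, v, 22, 38), (13, 34, 4, 30, v, 9, 24), (13, 34, 4, 30, w, 22, 38), (13, 34, 4, 30, w, 9, 24)}
π_{F, C} gives {(13, k), (13, s), (13, v), (13, w)} (12 duplicate(s) eliminated).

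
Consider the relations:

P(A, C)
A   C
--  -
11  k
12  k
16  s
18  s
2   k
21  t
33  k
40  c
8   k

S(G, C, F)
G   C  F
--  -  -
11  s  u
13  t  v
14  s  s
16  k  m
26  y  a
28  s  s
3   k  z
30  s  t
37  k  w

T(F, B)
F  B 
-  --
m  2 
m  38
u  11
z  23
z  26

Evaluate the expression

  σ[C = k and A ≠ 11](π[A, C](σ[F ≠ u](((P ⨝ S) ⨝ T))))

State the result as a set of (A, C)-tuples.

P ⋈ S (natural join on C): {(11, k, 16, m), (11, k, 3, z), (11, k, 37, w), (12, k, 16, m), (12, k, 3, z), (12, k, 37, w), (16, s, 11, u), (16, s, 14, s), (16, s, 28, s), (16, s, 30, t), (18, s, 11, u), (18, s, 14, s), (18, s, 28, s), (18, s, 30, t), (2, k, 16, m), (2, k, 3, z), (2, k, 37, w), (21, t, 13, v), (33, k, 16, m), (33, k, 3, z), (33, k, 37, w), (8, k, 16, m), (8, k, 3, z), (8, k, 37, w)}
(P ⨝ S) ⋈ T (natural join on F): {(11, k, 16, m, 2), (11, k, 16, m, 38), (11, k, 3, z, 23), (11, k, 3, z, 26), (12, k, 16, m, 2), (12, k, 16, m, 38), (12, k, 3, z, 23), (12, k, 3, z, 26), (16, s, 11, u, 11), (18, s, 11, u, 11), (2, k, 16, m, 2), (2, k, 16, m, 38), (2, k, 3, z, 23), (2, k, 3, z, 26), (33, k, 16, m, 2), (33, k, 16, m, 38), (33, k, 3, z, 23), (33, k, 3, z, 26), (8, k, 16, m, 2), (8, k, 16, m, 38), (8, k, 3, z, 23), (8, k, 3, z, 26)}
σ[F ≠ u]: keep tuples satisfying F ≠ u → {(11, k, 16, m, 2), (11, k, 16, m, 38), (11, k, 3, z, 23), (11, k, 3, z, 26), (12, k, 16, m, 2), (12, k, 16, m, 38), (12, k, 3, z, 23), (12, k, 3, z, 26), (2, k, 16, m, 2), (2, k, 16, m, 38), (2, k, 3, z, 23), (2, k, 3, z, 26), (33, k, 16, m, 2), (33, k, 16, m, 38), (33, k, 3, z, 23), (33, k, 3, z, 26), (8, k, 16, m, 2), (8, k, 16, m, 38), (8, k, 3, z, 23), (8, k, 3, z, 26)}
Keep only column(s) A, C (15 duplicate(s) eliminated): {(11, k), (12, k), (2, k), (33, k), (8, k)}
σ[C = k and A ≠ 11]: keep tuples satisfying C = k and A ≠ 11 → {(12, k), (2, k), (33, k), (8, k)}

{(12, k), (2, k), (33, k), (8, k)}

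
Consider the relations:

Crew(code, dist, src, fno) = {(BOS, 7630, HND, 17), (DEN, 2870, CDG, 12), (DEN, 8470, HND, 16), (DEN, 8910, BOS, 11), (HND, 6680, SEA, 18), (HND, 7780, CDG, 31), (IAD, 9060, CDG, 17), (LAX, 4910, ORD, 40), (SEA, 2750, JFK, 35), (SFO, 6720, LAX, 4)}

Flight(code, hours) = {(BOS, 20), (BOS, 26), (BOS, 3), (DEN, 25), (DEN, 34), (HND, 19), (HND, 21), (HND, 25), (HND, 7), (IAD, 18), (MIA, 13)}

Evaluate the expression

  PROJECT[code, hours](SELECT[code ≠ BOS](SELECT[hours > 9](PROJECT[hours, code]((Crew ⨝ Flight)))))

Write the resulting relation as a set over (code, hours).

Joining Crew and Flight on code yields {(BOS, 7630, HND, 17, 20), (BOS, 7630, HND, 17, 26), (BOS, 7630, HND, 17, 3), (DEN, 2870, CDG, 12, 25), (DEN, 2870, CDG, 12, 34), (DEN, 8470, HND, 16, 25), (DEN, 8470, HND, 16, 34), (DEN, 8910, BOS, 11, 25), (DEN, 8910, BOS, 11, 34), (HND, 6680, SEA, 18, 19), (HND, 6680, SEA, 18, 21), (HND, 6680, SEA, 18, 25), (HND, 6680, SEA, 18, 7), (HND, 7780, CDG, 31, 19), (HND, 7780, CDG, 31, 21), (HND, 7780, CDG, 31, 25), (HND, 7780, CDG, 31, 7), (IAD, 9060, CDG, 17, 18)}.
Keep only column(s) hours, code (8 duplicate(s) eliminated): {(18, IAD), (19, HND), (20, BOS), (21, HND), (25, DEN), (25, HND), (26, BOS), (3, BOS), (34, DEN), (7, HND)}
Selection hours > 9: {(18, IAD), (19, HND), (20, BOS), (21, HND), (25, DEN), (25, HND), (26, BOS), (34, DEN)}
Selection code ≠ BOS: {(18, IAD), (19, HND), (21, HND), (25, DEN), (25, HND), (34, DEN)}
Keep only column(s) code, hours: {(DEN, 25), (DEN, 34), (HND, 19), (HND, 21), (HND, 25), (IAD, 18)}

{(DEN, 25), (DEN, 34), (HND, 19), (HND, 21), (HND, 25), (IAD, 18)}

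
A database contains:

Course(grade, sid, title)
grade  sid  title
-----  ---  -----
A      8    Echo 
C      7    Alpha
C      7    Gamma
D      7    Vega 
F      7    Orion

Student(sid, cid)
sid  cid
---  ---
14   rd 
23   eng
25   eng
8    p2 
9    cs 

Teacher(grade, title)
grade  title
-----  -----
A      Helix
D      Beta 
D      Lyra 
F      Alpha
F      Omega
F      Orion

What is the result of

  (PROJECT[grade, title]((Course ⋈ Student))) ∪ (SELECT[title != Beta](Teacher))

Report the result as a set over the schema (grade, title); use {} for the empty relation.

{(A, Echo), (A, Helix), (D, Lyra), (F, Alpha), (F, Omega), (F, Orion)}

Joining Course and Student on sid yields {(A, 8, Echo, p2)}.
Projecting to grade, title: {(A, Echo)}
Selection title != Beta: {(A, Helix), (D, Lyra), (F, Alpha), (F, Omega), (F, Orion)}
Taking the union: {(A, Echo), (A, Helix), (D, Lyra), (F, Alpha), (F, Omega), (F, Orion)}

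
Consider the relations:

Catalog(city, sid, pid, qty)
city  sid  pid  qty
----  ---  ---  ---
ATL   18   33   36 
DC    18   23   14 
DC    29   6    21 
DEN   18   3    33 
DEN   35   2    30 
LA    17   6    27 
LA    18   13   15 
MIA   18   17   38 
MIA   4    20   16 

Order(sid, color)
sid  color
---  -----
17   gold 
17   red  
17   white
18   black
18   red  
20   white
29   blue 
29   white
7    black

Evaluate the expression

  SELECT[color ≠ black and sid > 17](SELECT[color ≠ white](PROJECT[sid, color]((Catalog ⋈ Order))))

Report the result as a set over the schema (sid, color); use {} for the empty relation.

Natural join on sid: {(ATL, 18, 33, 36, black), (ATL, 18, 33, 36, red), (DC, 18, 23, 14, black), (DC, 18, 23, 14, red), (DC, 29, 6, 21, blue), (DC, 29, 6, 21, white), (DEN, 18, 3, 33, black), (DEN, 18, 3, 33, red), (LA, 17, 6, 27, gold), (LA, 17, 6, 27, red), (LA, 17, 6, 27, white), (LA, 18, 13, 15, black), (LA, 18, 13, 15, red), (MIA, 18, 17, 38, black), (MIA, 18, 17, 38, red)}
π[sid, color]: project onto (sid, color) (8 duplicate(s) eliminated) → {(17, gold), (17, red), (17, white), (18, black), (18, red), (29, blue), (29, white)}
Filtering on color ≠ white leaves {(17, gold), (17, red), (18, black), (18, red), (29, blue)}.
Filtering on color ≠ black and sid > 17 leaves {(18, red), (29, blue)}.

{(18, red), (29, blue)}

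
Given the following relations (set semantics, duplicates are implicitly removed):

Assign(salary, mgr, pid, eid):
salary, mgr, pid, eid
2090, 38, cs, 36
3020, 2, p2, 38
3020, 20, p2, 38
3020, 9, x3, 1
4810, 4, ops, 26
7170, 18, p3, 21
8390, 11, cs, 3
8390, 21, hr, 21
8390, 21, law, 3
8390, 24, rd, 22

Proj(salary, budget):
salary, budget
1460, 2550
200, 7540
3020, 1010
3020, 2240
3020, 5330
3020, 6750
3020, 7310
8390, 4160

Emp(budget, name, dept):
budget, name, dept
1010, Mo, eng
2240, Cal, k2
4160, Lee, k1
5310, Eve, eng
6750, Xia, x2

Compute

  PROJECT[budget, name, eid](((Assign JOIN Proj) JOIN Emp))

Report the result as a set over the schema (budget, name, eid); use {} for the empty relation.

{(1010, Mo, 1), (1010, Mo, 38), (2240, Cal, 1), (2240, Cal, 38), (4160, Lee, 21), (4160, Lee, 22), (4160, Lee, 3), (6750, Xia, 1), (6750, Xia, 38)}

Assign ⋈ Proj (natural join on salary): {(3020, 2, p2, 38, 1010), (3020, 2, p2, 38, 2240), (3020, 2, p2, 38, 5330), (3020, 2, p2, 38, 6750), (3020, 2, p2, 38, 7310), (3020, 20, p2, 38, 1010), (3020, 20, p2, 38, 2240), (3020, 20, p2, 38, 5330), (3020, 20, p2, 38, 6750), (3020, 20, p2, 38, 7310), (3020, 9, x3, 1, 1010), (3020, 9, x3, 1, 2240), (3020, 9, x3, 1, 5330), (3020, 9, x3, 1, 6750), (3020, 9, x3, 1, 7310), (8390, 11, cs, 3, 4160), (8390, 21, hr, 21, 4160), (8390, 21, law, 3, 4160), (8390, 24, rd, 22, 4160)}
(Assign JOIN Proj) ⋈ Emp (natural join on budget): {(3020, 2, p2, 38, 1010, Mo, eng), (3020, 2, p2, 38, 2240, Cal, k2), (3020, 2, p2, 38, 6750, Xia, x2), (3020, 20, p2, 38, 1010, Mo, eng), (3020, 20, p2, 38, 2240, Cal, k2), (3020, 20, p2, 38, 6750, Xia, x2), (3020, 9, x3, 1, 1010, Mo, eng), (3020, 9, x3, 1, 2240, Cal, k2), (3020, 9, x3, 1, 6750, Xia, x2), (8390, 11, cs, 3, 4160, Lee, k1), (8390, 21, hr, 21, 4160, Lee, k1), (8390, 21, law, 3, 4160, Lee, k1), (8390, 24, rd, 22, 4160, Lee, k1)}
Keep only column(s) budget, name, eid (4 duplicate(s) eliminated): {(1010, Mo, 1), (1010, Mo, 38), (2240, Cal, 1), (2240, Cal, 38), (4160, Lee, 21), (4160, Lee, 22), (4160, Lee, 3), (6750, Xia, 1), (6750, Xia, 38)}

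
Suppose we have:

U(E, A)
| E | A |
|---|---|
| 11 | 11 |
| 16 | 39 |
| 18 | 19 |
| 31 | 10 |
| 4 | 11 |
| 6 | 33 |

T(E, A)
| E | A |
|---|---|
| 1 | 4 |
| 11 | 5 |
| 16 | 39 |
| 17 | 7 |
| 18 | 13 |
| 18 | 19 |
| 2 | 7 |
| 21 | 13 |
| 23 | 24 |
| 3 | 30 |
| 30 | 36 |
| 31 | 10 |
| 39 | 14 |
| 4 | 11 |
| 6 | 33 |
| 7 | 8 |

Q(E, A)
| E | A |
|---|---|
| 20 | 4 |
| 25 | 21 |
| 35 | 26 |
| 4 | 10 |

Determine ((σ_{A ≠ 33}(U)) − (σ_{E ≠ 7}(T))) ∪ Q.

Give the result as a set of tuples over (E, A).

Selection A ≠ 33: {(11, 11), (16, 39), (18, 19), (31, 10), (4, 11)}
Selection E ≠ 7: {(1, 4), (11, 5), (16, 39), (17, 7), (18, 13), (18, 19), (2, 7), (21, 13), (23, 24), (3, 30), (30, 36), (31, 10), (39, 14), (4, 11), (6, 33)}
Taking the difference: {(11, 11)}
Taking the union: {(11, 11), (20, 4), (25, 21), (35, 26), (4, 10)}

{(11, 11), (20, 4), (25, 21), (35, 26), (4, 10)}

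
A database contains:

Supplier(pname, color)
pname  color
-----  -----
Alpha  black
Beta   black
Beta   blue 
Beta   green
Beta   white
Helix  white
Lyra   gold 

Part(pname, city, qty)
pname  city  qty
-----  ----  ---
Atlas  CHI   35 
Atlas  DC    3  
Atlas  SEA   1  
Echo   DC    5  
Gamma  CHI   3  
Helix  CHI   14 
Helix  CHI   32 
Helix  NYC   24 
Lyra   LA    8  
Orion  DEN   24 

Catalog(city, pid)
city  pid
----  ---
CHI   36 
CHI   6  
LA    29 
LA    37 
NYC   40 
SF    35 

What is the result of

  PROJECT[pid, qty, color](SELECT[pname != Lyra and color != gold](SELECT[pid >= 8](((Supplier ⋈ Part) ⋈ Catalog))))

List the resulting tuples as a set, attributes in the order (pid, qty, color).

Joining Supplier and Part on pname yields {(Helix, white, CHI, 14), (Helix, white, CHI, 32), (Helix, white, NYC, 24), (Lyra, gold, LA, 8)}.
Joining (Supplier ⋈ Part) and Catalog on city yields {(Helix, white, CHI, 14, 36), (Helix, white, CHI, 14, 6), (Helix, white, CHI, 32, 36), (Helix, white, CHI, 32, 6), (Helix, white, NYC, 24, 40), (Lyra, gold, LA, 8, 29), (Lyra, gold, LA, 8, 37)}.
Apply σ_{pid >= 8}; surviving tuples: {(Helix, white, CHI, 14, 36), (Helix, white, CHI, 32, 36), (Helix, white, NYC, 24, 40), (Lyra, gold, LA, 8, 29), (Lyra, gold, LA, 8, 37)}
Apply σ_{pname != Lyra and color != gold}; surviving tuples: {(Helix, white, CHI, 14, 36), (Helix, white, CHI, 32, 36), (Helix, white, NYC, 24, 40)}
π_{pid, qty, color} gives {(36, 14, white), (36, 32, white), (40, 24, white)}.

{(36, 14, white), (36, 32, white), (40, 24, white)}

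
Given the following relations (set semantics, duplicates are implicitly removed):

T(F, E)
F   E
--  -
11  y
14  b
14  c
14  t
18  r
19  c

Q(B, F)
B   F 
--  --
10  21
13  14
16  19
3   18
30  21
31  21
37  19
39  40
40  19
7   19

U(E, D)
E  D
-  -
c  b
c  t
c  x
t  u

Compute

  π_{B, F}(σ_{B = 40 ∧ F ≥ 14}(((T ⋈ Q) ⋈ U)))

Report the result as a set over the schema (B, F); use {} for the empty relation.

Joining T and Q on F yields {(14, b, 13), (14, c, 13), (14, t, 13), (18, r, 3), (19, c, 16), (19, c, 37), (19, c, 40), (19, c, 7)}.
Joining (T ⋈ Q) and U on E yields {(14, c, 13, b), (14, c, 13, t), (14, c, 13, x), (14, t, 13, u), (19, c, 16, b), (19, c, 16, t), (19, c, 16, x), (19, c, 37, b), (19, c, 37, t), (19, c, 37, x), (19, c, 40, b), (19, c, 40, t), (19, c, 40, x), (19, c, 7, b), (19, c, 7, t), (19, c, 7, x)}.
σ[B = 40 ∧ F ≥ 14]: keep tuples satisfying B = 40 ∧ F ≥ 14 → {(19, c, 40, b), (19, c, 40, t), (19, c, 40, x)}
Projecting to B, F (2 duplicate(s) eliminated): {(40, 19)}

{(40, 19)}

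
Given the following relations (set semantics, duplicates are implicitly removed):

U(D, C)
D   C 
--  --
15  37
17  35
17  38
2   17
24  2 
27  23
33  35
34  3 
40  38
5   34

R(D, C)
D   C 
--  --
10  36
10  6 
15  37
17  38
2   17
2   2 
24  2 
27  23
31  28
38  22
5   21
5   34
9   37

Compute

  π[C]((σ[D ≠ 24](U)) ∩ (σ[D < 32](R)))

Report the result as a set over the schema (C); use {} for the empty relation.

σ[D ≠ 24]: keep tuples satisfying D ≠ 24 → {(15, 37), (17, 35), (17, 38), (2, 17), (27, 23), (33, 35), (34, 3), (40, 38), (5, 34)}
σ[D < 32]: keep tuples satisfying D < 32 → {(10, 36), (10, 6), (15, 37), (17, 38), (2, 17), (2, 2), (24, 2), (27, 23), (31, 28), (5, 21), (5, 34), (9, 37)}
Set intersection of the two operands is {(15, 37), (17, 38), (2, 17), (27, 23), (5, 34)}.
Projecting to C: {17, 23, 34, 37, 38}

{17, 23, 34, 37, 38}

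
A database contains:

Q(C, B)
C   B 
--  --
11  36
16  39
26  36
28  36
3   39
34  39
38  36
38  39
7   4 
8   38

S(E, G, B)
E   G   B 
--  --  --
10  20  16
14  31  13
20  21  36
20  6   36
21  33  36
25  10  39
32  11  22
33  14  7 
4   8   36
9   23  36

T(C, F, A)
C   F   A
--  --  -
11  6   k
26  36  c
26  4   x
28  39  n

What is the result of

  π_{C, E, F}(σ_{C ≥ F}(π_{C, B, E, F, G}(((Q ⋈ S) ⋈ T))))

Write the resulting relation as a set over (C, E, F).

{(11, 20, 6), (11, 21, 6), (11, 4, 6), (11, 9, 6), (26, 20, 4), (26, 21, 4), (26, 4, 4), (26, 9, 4)}

Q ⋈ S (natural join on B): {(11, 36, 20, 21), (11, 36, 20, 6), (11, 36, 21, 33), (11, 36, 4, 8), (11, 36, 9, 23), (16, 39, 25, 10), (26, 36, 20, 21), (26, 36, 20, 6), (26, 36, 21, 33), (26, 36, 4, 8), (26, 36, 9, 23), (28, 36, 20, 21), (28, 36, 20, 6), (28, 36, 21, 33), (28, 36, 4, 8), (28, 36, 9, 23), (3, 39, 25, 10), (34, 39, 25, 10), (38, 36, 20, 21), (38, 36, 20, 6), (38, 36, 21, 33), (38, 36, 4, 8), (38, 36, 9, 23), (38, 39, 25, 10)}
(Q ⋈ S) ⋈ T (natural join on C): {(11, 36, 20, 21, 6, k), (11, 36, 20, 6, 6, k), (11, 36, 21, 33, 6, k), (11, 36, 4, 8, 6, k), (11, 36, 9, 23, 6, k), (26, 36, 20, 21, 36, c), (26, 36, 20, 21, 4, x), (26, 36, 20, 6, 36, c), (26, 36, 20, 6, 4, x), (26, 36, 21, 33, 36, c), (26, 36, 21, 33, 4, x), (26, 36, 4, 8, 36, c), (26, 36, 4, 8, 4, x), (26, 36, 9, 23, 36, c), (26, 36, 9, 23, 4, x), (28, 36, 20, 21, 39, n), (28, 36, 20, 6, 39, n), (28, 36, 21, 33, 39, n), (28, 36, 4, 8, 39, n), (28, 36, 9, 23, 39, n)}
π_{C, B, E, F, G} gives {(11, 36, 20, 6, 21), (11, 36, 20, 6, 6), (11, 36, 21, 6, 33), (11, 36, 4, 6, 8), (11, 36, 9, 6, 23), (26, 36, 20, 36, 21), (26, 36, 20, 36, 6), (26, 36, 20, 4, 21), (26, 36, 20, 4, 6), (26, 36, 21, 36, 33), (26, 36, 21, 4, 33), (26, 36, 4, 36, 8), (26, 36, 4, 4, 8), (26, 36, 9, 36, 23), (26, 36, 9, 4, 23), (28, 36, 20, 39, 21), (28, 36, 20, 39, 6), (28, 36, 21, 39, 33), (28, 36, 4, 39, 8), (28, 36, 9, 39, 23)}.
Filtering on C ≥ F leaves {(11, 36, 20, 6, 21), (11, 36, 20, 6, 6), (11, 36, 21, 6, 33), (11, 36, 4, 6, 8), (11, 36, 9, 6, 23), (26, 36, 20, 4, 21), (26, 36, 20, 4, 6), (26, 36, 21, 4, 33), (26, 36, 4, 4, 8), (26, 36, 9, 4, 23)}.
π_{C, E, F} gives {(11, 20, 6), (11, 21, 6), (11, 4, 6), (11, 9, 6), (26, 20, 4), (26, 21, 4), (26, 4, 4), (26, 9, 4)} (2 duplicate(s) eliminated).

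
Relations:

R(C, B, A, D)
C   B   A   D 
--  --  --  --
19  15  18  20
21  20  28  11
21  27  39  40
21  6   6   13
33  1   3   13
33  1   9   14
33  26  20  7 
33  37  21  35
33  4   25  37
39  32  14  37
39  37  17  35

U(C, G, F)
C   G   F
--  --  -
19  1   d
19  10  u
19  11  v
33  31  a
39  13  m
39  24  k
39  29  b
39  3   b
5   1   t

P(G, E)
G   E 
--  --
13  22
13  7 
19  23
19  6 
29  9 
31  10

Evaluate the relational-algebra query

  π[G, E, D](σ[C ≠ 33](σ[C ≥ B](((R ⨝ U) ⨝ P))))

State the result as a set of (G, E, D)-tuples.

R ⋈ U (natural join on C): {(19, 15, 18, 20, 1, d), (19, 15, 18, 20, 10, u), (19, 15, 18, 20, 11, v), (33, 1, 3, 13, 31, a), (33, 1, 9, 14, 31, a), (33, 26, 20, 7, 31, a), (33, 37, 21, 35, 31, a), (33, 4, 25, 37, 31, a), (39, 32, 14, 37, 13, m), (39, 32, 14, 37, 24, k), (39, 32, 14, 37, 29, b), (39, 32, 14, 37, 3, b), (39, 37, 17, 35, 13, m), (39, 37, 17, 35, 24, k), (39, 37, 17, 35, 29, b), (39, 37, 17, 35, 3, b)}
(R ⨝ U) ⋈ P (natural join on G): {(33, 1, 3, 13, 31, a, 10), (33, 1, 9, 14, 31, a, 10), (33, 26, 20, 7, 31, a, 10), (33, 37, 21, 35, 31, a, 10), (33, 4, 25, 37, 31, a, 10), (39, 32, 14, 37, 13, m, 22), (39, 32, 14, 37, 13, m, 7), (39, 32, 14, 37, 29, b, 9), (39, 37, 17, 35, 13, m, 22), (39, 37, 17, 35, 13, m, 7), (39, 37, 17, 35, 29, b, 9)}
Selection C ≥ B: {(33, 1, 3, 13, 31, a, 10), (33, 1, 9, 14, 31, a, 10), (33, 26, 20, 7, 31, a, 10), (33, 4, 25, 37, 31, a, 10), (39, 32, 14, 37, 13, m, 22), (39, 32, 14, 37, 13, m, 7), (39, 32, 14, 37, 29, b, 9), (39, 37, 17, 35, 13, m, 22), (39, 37, 17, 35, 13, m, 7), (39, 37, 17, 35, 29, b, 9)}
Selection C ≠ 33: {(39, 32, 14, 37, 13, m, 22), (39, 32, 14, 37, 13, m, 7), (39, 32, 14, 37, 29, b, 9), (39, 37, 17, 35, 13, m, 22), (39, 37, 17, 35, 13, m, 7), (39, 37, 17, 35, 29, b, 9)}
π_{G, E, D} gives {(13, 22, 35), (13, 22, 37), (13, 7, 35), (13, 7, 37), (29, 9, 35), (29, 9, 37)}.

{(13, 22, 35), (13, 22, 37), (13, 7, 35), (13, 7, 37), (29, 9, 35), (29, 9, 37)}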